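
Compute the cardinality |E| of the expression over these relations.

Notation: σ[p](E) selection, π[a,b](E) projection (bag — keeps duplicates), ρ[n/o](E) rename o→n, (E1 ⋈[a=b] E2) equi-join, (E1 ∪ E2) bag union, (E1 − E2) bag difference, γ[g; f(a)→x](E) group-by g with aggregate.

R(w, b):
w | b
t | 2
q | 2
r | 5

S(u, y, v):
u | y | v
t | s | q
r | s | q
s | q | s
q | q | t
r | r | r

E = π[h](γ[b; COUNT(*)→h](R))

Per-node cardinality:
  R → 3
  γ[b; COUNT(*)→h](R) → 2
  π[h](γ[b; COUNT(*)→h](R)) → 2

|E| = 2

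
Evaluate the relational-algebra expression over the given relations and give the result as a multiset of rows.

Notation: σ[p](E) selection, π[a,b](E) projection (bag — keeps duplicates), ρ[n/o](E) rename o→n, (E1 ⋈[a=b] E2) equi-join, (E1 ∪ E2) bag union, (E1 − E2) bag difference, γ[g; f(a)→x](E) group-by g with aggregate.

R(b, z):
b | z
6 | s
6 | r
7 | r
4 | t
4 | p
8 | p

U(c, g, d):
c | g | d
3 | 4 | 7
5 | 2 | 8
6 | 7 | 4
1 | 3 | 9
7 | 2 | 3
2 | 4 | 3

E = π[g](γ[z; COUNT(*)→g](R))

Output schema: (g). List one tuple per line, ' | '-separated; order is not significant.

Stepwise |·|:
  R → 6
  γ[z; COUNT(*)→g](R) → 4
  π[g](γ[z; COUNT(*)→g](R)) → 4

== RESULT ==
g
1
1
2
2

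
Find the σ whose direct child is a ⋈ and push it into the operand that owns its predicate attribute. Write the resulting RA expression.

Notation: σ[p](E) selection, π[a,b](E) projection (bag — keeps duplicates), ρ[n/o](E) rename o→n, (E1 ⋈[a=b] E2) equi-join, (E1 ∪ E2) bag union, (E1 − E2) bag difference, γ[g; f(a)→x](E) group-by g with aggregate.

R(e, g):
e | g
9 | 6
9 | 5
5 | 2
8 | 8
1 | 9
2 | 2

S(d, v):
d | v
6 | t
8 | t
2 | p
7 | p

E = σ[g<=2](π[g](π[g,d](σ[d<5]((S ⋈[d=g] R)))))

σ filters on d, owned by the left side.
E' = σ[g<=2](π[g](π[g,d]((σ[d<5](S) ⋈[d=g] R))))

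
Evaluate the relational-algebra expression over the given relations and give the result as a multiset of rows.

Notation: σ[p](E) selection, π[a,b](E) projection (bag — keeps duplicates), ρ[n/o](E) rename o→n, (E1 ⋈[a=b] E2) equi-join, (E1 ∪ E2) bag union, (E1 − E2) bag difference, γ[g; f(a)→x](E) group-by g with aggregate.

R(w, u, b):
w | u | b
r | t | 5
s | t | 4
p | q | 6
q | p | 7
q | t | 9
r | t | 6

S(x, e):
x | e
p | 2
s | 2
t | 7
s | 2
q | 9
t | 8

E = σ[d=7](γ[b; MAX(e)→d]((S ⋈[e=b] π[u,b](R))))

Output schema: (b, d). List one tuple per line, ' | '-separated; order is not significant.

Stepwise |·|:
  S → 6
  R → 6
  π[u,b](R) → 6
  (S ⋈[e=b] π[u,b](R)) → 2
  γ[b; MAX(e)→d]((S ⋈[e=b] π[u,b](R))) → 2
  σ[d=7](γ[b; MAX(e)→d]((S ⋈[e=b] π[u,b](R)))) → 1

== RESULT ==
b | d
7 | 7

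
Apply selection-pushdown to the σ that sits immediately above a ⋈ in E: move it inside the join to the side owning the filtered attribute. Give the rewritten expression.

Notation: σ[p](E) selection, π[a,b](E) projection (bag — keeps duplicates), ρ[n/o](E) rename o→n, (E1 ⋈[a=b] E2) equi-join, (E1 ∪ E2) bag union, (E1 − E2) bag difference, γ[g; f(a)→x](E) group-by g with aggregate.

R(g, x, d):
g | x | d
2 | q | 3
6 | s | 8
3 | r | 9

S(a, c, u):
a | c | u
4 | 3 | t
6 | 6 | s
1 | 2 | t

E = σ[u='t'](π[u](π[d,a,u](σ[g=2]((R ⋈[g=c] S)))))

σ filters on g, owned by the left side.
E' = σ[u='t'](π[u](π[d,a,u]((σ[g=2](R) ⋈[g=c] S))))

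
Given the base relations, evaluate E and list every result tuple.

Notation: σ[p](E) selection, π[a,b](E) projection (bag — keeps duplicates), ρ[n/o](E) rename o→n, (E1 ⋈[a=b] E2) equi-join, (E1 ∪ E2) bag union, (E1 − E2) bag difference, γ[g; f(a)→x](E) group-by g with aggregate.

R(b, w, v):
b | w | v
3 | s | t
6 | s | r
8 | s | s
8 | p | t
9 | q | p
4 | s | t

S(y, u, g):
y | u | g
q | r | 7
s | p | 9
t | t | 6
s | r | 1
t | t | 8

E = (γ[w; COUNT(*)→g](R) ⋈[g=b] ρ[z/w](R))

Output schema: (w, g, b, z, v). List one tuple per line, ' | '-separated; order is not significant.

Per-node cardinality:
  R → 6
  γ[w; COUNT(*)→g](R) → 3
  R → 6
  ρ[z/w](R) → 6
  (γ[w; COUNT(*)→g](R) ⋈[g=b] ρ[z/w](R)) → 1

== RESULT ==
w | g | b | z | v
s | 4 | 4 | s | t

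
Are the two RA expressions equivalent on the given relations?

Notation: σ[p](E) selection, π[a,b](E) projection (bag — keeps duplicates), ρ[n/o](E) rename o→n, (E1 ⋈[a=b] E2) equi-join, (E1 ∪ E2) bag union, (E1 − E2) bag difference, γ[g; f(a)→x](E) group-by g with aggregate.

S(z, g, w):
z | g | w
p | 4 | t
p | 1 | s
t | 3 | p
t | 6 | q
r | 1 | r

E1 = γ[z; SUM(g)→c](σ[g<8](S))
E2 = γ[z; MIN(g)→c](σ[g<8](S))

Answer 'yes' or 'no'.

E1 stepwise |·|:
  S → 5
  σ[g<8](S) → 5
  γ[z; SUM(g)→c](σ[g<8](S)) → 3
E2 stepwise |·|:
  S → 5
  σ[g<8](S) → 5
  γ[z; MIN(g)→c](σ[g<8](S)) → 3

E1 result:
z | c
p | 5
r | 1
t | 9
E2 result:
z | c
p | 1
r | 1
t | 3
Witness: ('t', 3) appears 0× in E1 but 1× in E2.

no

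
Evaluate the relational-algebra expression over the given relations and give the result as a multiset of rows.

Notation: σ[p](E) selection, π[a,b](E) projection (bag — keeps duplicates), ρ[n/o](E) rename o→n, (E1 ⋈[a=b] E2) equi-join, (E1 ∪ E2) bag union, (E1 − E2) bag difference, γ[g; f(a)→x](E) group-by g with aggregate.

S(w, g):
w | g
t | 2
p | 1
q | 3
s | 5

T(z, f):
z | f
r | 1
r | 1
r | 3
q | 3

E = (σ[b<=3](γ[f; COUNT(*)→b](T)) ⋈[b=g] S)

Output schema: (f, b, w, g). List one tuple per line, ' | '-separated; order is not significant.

Stepwise |·|:
  T → 4
  γ[f; COUNT(*)→b](T) → 2
  σ[b<=3](γ[f; COUNT(*)→b](T)) → 2
  S → 4
  (σ[b<=3](γ[f; COUNT(*)→b](T)) ⋈[b=g] S) → 2

== RESULT ==
f | b | w | g
1 | 2 | t | 2
3 | 2 | t | 2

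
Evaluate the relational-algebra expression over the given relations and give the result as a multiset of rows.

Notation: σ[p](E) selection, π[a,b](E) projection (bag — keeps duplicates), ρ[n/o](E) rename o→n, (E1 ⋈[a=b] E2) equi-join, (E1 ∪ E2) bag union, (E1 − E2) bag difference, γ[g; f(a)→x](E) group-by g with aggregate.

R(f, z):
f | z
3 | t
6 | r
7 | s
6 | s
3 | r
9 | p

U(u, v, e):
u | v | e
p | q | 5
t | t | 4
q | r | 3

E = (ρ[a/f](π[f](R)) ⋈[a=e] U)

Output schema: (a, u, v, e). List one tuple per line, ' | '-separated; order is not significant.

Row counts bottom-up:
  R → 6
  π[f](R) → 6
  ρ[a/f](π[f](R)) → 6
  U → 3
  (ρ[a/f](π[f](R)) ⋈[a=e] U) → 2

== RESULT ==
a | u | v | e
3 | q | r | 3
3 | q | r | 3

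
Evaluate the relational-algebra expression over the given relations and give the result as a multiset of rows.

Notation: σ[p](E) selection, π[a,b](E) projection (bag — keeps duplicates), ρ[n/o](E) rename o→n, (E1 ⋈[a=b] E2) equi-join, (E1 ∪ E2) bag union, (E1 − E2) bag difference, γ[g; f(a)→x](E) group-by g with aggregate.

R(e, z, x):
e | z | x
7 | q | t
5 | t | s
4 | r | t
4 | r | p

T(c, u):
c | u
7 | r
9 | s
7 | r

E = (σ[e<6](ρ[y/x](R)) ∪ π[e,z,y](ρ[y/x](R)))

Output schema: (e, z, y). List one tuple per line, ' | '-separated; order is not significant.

Per-node cardinality:
  R → 4
  ρ[y/x](R) → 4
  σ[e<6](ρ[y/x](R)) → 3
  R → 4
  ρ[y/x](R) → 4
  π[e,z,y](ρ[y/x](R)) → 4
  (σ[e<6](ρ[y/x](R)) ∪ π[e,z,y](ρ[y/x](R))) → 7

== RESULT ==
e | z | y
4 | r | p
4 | r | p
4 | r | t
4 | r | t
5 | t | s
5 | t | s
7 | q | t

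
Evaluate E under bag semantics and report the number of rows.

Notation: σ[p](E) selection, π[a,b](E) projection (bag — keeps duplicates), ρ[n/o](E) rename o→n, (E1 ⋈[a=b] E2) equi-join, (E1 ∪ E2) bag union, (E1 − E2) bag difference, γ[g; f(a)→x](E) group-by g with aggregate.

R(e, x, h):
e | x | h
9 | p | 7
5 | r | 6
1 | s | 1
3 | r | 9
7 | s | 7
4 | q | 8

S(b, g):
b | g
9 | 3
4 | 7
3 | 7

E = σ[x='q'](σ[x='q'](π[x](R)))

Stepwise |·|:
  R → 6
  π[x](R) → 6
  σ[x='q'](π[x](R)) → 1
  σ[x='q'](σ[x='q'](π[x](R))) → 1

|E| = 1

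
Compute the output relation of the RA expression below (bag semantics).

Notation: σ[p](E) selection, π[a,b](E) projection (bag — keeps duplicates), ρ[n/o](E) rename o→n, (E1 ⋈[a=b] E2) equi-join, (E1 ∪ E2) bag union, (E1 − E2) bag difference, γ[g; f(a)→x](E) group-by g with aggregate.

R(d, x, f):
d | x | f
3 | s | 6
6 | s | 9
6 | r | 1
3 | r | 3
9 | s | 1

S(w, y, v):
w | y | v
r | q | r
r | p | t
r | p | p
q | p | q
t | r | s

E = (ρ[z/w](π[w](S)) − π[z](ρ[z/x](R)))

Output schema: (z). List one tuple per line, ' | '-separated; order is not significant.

Subexpression sizes:
  S → 5
  π[w](S) → 5
  ρ[z/w](π[w](S)) → 5
  R → 5
  ρ[z/x](R) → 5
  π[z](ρ[z/x](R)) → 5
  (ρ[z/w](π[w](S)) − π[z](ρ[z/x](R))) → 3

== RESULT ==
z
q
r
t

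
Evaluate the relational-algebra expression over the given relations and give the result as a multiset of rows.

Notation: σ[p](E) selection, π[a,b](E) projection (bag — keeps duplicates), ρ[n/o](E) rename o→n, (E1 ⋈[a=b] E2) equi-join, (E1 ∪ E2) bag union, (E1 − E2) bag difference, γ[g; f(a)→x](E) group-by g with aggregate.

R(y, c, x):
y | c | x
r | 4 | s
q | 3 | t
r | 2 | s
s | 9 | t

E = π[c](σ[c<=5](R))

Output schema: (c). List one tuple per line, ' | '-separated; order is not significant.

Stepwise |·|:
  R → 4
  σ[c<=5](R) → 3
  π[c](σ[c<=5](R)) → 3

== RESULT ==
c
2
3
4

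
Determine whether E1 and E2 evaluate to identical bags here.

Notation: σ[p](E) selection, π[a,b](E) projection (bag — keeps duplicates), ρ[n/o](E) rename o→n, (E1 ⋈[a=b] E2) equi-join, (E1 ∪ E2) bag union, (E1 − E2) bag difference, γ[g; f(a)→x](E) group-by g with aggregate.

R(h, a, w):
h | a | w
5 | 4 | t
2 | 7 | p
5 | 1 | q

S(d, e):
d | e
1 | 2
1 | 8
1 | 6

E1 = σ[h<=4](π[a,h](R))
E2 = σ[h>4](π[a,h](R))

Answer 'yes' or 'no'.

E1 row counts bottom-up:
  R → 3
  π[a,h](R) → 3
  σ[h<=4](π[a,h](R)) → 1
E2 row counts bottom-up:
  R → 3
  π[a,h](R) → 3
  σ[h>4](π[a,h](R)) → 2

E1 result:
a | h
7 | 2
E2 result:
a | h
1 | 5
4 | 5
Witness: (4, 5) appears 0× in E1 but 1× in E2.

no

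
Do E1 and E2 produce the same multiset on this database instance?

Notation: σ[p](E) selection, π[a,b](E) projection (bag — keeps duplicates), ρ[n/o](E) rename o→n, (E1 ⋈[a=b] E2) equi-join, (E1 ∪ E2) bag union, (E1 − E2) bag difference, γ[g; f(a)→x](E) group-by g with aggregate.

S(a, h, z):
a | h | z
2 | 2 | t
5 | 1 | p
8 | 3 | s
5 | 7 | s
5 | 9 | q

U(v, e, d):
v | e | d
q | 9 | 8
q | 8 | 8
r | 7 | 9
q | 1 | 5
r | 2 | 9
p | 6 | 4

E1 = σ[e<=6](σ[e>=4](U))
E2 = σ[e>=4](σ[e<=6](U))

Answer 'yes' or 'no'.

E1 stepwise |·|:
  U → 6
  σ[e>=4](U) → 4
  σ[e<=6](σ[e>=4](U)) → 1
E2 stepwise |·|:
  U → 6
  σ[e<=6](U) → 3
  σ[e>=4](σ[e<=6](U)) → 1

E1 and E2 produce the same multiset:
v | e | d
p | 6 | 4

yes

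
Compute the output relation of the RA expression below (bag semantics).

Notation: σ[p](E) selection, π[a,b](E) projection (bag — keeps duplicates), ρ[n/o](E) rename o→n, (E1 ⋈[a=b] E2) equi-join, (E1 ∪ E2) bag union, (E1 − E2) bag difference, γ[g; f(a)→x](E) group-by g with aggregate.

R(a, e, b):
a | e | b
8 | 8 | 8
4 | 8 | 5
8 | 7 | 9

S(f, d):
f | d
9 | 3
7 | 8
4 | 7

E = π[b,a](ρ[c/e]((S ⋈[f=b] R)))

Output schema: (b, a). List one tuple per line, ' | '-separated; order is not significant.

Per-node cardinality:
  S → 3
  R → 3
  (S ⋈[f=b] R) → 1
  ρ[c/e]((S ⋈[f=b] R)) → 1
  π[b,a](ρ[c/e]((S ⋈[f=b] R))) → 1

== RESULT ==
b | a
9 | 8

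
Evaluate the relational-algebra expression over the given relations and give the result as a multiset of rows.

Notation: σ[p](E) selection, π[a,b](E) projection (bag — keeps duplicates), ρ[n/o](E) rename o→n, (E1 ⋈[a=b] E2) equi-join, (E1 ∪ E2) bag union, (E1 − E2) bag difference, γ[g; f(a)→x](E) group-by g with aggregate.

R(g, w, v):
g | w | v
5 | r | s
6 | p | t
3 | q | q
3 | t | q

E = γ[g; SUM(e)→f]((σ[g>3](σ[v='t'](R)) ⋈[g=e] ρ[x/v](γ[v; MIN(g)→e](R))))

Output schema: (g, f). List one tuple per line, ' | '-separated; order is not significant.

Per-node cardinality:
  R → 4
  σ[v='t'](R) → 1
  σ[g>3](σ[v='t'](R)) → 1
  R → 4
  γ[v; MIN(g)→e](R) → 3
  ρ[x/v](γ[v; MIN(g)→e](R)) → 3
  (σ[g>3](σ[v='t'](R)) ⋈[g=e] ρ[x/v](γ[v; MIN(g)→e](R))) → 1
  γ[g; SUM(e)→f]((σ[g>3](σ[v='t'](R)) ⋈[g=e] ρ[x/v](γ[v; MIN(g)→e](R)))) → 1

== RESULT ==
g | f
6 | 6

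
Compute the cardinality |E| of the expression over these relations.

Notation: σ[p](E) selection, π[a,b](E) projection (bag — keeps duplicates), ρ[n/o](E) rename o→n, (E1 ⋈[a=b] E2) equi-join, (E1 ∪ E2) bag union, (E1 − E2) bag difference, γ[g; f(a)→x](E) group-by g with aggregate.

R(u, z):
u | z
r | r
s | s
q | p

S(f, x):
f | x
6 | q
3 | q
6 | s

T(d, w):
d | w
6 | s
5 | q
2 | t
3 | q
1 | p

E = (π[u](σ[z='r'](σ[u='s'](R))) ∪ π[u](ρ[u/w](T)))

Stepwise |·|:
  R → 3
  σ[u='s'](R) → 1
  σ[z='r'](σ[u='s'](R)) → 0
  π[u](σ[z='r'](σ[u='s'](R))) → 0
  T → 5
  ρ[u/w](T) → 5
  π[u](ρ[u/w](T)) → 5
  (π[u](σ[z='r'](σ[u='s'](R))) ∪ π[u](ρ[u/w](T))) → 5

|E| = 5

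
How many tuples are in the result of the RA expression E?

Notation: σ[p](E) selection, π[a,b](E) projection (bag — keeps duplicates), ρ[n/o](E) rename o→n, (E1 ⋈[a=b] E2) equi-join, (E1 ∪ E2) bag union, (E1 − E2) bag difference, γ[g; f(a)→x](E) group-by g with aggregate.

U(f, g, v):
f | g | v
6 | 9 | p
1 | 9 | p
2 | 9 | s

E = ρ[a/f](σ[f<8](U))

Stepwise |·|:
  U → 3
  σ[f<8](U) → 3
  ρ[a/f](σ[f<8](U)) → 3

|E| = 3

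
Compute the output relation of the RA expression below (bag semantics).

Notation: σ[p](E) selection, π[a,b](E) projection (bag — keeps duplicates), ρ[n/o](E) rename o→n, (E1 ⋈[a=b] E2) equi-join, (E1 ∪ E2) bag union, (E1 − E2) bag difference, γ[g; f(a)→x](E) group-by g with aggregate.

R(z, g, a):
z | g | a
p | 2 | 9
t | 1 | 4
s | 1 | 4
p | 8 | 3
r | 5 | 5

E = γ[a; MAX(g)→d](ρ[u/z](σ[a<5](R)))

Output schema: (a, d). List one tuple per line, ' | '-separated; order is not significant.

Subexpression sizes:
  R → 5
  σ[a<5](R) → 3
  ρ[u/z](σ[a<5](R)) → 3
  γ[a; MAX(g)→d](ρ[u/z](σ[a<5](R))) → 2

== RESULT ==
a | d
3 | 8
4 | 1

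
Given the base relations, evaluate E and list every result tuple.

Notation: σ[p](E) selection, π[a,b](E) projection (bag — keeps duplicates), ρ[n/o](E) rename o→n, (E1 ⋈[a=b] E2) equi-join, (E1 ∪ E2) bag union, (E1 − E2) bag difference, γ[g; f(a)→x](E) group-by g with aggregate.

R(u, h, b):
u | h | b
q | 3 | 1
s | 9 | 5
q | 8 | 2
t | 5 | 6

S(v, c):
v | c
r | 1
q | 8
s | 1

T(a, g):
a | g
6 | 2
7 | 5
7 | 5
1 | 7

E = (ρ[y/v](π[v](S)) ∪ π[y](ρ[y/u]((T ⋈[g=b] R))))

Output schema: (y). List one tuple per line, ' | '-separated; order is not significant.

Stepwise |·|:
  S → 3
  π[v](S) → 3
  ρ[y/v](π[v](S)) → 3
  T → 4
  R → 4
  (T ⋈[g=b] R) → 3
  ρ[y/u]((T ⋈[g=b] R)) → 3
  π[y](ρ[y/u]((T ⋈[g=b] R))) → 3
  (ρ[y/v](π[v](S)) ∪ π[y](ρ[y/u]((T ⋈[g=b] R)))) → 6

== RESULT ==
y
q
q
r
s
s
s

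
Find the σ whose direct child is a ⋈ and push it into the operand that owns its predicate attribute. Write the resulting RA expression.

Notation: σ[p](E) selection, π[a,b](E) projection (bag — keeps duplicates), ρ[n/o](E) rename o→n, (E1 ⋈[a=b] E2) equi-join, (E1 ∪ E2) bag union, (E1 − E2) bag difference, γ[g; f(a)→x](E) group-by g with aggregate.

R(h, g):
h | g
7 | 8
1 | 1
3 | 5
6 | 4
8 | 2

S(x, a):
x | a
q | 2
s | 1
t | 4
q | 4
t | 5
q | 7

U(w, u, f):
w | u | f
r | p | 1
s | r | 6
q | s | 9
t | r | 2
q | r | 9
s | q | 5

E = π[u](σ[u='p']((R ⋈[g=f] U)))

σ filters on u, owned by the right side.
E' = π[u]((R ⋈[g=f] σ[u='p'](U)))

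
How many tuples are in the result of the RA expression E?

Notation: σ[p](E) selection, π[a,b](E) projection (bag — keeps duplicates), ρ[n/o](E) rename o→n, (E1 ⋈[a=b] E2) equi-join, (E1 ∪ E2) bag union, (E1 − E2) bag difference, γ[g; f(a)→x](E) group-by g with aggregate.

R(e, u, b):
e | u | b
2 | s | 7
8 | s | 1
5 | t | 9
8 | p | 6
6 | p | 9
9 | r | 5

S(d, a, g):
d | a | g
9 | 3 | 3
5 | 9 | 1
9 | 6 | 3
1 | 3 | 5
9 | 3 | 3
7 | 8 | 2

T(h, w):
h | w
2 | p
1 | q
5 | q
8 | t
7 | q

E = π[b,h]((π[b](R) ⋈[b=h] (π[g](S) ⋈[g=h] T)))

Subexpression sizes:
  R → 6
  π[b](R) → 6
  S → 6
  π[g](S) → 6
  T → 5
  (π[g](S) ⋈[g=h] T) → 3
  (π[b](R) ⋈[b=h] (π[g](S) ⋈[g=h] T)) → 2
  π[b,h]((π[b](R) ⋈[b=h] (π[g](S) ⋈[g=h] T))) → 2

|E| = 2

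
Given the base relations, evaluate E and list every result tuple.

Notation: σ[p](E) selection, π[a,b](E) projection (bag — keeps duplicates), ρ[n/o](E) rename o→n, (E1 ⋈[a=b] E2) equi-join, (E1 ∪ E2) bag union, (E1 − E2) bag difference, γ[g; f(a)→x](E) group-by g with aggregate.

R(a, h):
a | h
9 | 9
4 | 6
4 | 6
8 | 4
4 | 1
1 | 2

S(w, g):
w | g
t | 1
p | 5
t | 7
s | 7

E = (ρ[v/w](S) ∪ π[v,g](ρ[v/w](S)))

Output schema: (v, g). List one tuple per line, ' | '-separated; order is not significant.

Stepwise |·|:
  S → 4
  ρ[v/w](S) → 4
  S → 4
  ρ[v/w](S) → 4
  π[v,g](ρ[v/w](S)) → 4
  (ρ[v/w](S) ∪ π[v,g](ρ[v/w](S))) → 8

== RESULT ==
v | g
p | 5
p | 5
s | 7
s | 7
t | 1
t | 1
t | 7
t | 7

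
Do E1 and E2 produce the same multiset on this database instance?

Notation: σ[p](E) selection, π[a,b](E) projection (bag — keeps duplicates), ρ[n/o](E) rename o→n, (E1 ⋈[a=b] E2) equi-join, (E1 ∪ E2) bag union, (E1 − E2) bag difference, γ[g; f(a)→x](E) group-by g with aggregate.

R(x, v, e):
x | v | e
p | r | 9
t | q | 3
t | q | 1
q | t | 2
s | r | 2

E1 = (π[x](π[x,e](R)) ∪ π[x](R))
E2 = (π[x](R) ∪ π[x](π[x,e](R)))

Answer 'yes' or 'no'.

E1 stepwise |·|:
  R → 5
  π[x,e](R) → 5
  π[x](π[x,e](R)) → 5
  R → 5
  π[x](R) → 5
  (π[x](π[x,e](R)) ∪ π[x](R)) → 10
E2 stepwise |·|:
  R → 5
  π[x](R) → 5
  R → 5
  π[x,e](R) → 5
  π[x](π[x,e](R)) → 5
  (π[x](R) ∪ π[x](π[x,e](R))) → 10

E1 and E2 produce the same multiset:
x
p
p
q
q
s
s
t
t
t
t

yes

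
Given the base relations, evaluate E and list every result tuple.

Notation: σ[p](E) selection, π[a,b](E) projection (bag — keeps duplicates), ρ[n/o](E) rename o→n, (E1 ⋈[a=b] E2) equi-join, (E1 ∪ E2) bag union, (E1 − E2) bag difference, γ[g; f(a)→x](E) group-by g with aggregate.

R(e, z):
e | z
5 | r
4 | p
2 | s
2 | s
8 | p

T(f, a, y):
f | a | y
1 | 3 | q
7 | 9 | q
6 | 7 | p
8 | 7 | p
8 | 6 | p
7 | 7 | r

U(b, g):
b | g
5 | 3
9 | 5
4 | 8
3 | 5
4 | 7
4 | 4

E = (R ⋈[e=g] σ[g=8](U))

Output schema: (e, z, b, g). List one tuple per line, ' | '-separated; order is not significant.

Per-node cardinality:
  R → 5
  U → 6
  σ[g=8](U) → 1
  (R ⋈[e=g] σ[g=8](U)) → 1

== RESULT ==
e | z | b | g
8 | p | 4 | 8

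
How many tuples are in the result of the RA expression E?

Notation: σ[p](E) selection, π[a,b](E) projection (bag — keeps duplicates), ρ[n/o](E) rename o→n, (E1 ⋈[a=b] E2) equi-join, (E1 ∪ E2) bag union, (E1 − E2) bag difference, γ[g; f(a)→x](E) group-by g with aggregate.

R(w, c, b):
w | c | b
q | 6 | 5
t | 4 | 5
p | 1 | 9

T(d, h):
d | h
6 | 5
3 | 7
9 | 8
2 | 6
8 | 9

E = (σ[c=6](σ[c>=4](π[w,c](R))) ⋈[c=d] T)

Stepwise |·|:
  R → 3
  π[w,c](R) → 3
  σ[c>=4](π[w,c](R)) → 2
  σ[c=6](σ[c>=4](π[w,c](R))) → 1
  T → 5
  (σ[c=6](σ[c>=4](π[w,c](R))) ⋈[c=d] T) → 1

|E| = 1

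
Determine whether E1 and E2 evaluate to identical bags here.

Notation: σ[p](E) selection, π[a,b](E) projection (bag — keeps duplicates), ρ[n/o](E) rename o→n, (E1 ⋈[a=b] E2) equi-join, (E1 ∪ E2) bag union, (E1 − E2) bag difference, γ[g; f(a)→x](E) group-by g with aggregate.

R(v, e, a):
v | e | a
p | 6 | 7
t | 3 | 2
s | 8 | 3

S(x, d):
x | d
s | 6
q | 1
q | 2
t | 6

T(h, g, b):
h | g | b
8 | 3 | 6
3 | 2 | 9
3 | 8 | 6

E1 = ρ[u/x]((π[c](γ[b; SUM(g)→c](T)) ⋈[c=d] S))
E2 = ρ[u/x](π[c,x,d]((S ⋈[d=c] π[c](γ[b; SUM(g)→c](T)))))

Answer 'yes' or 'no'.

E1 per-node cardinality:
  T → 3
  γ[b; SUM(g)→c](T) → 2
  π[c](γ[b; SUM(g)→c](T)) → 2
  S → 4
  (π[c](γ[b; SUM(g)→c](T)) ⋈[c=d] S) → 1
  ρ[u/x]((π[c](γ[b; SUM(g)→c](T)) ⋈[c=d] S)) → 1
E2 per-node cardinality:
  S → 4
  T → 3
  γ[b; SUM(g)→c](T) → 2
  π[c](γ[b; SUM(g)→c](T)) → 2
  (S ⋈[d=c] π[c](γ[b; SUM(g)→c](T))) → 1
  π[c,x,d]((S ⋈[d=c] π[c](γ[b; SUM(g)→c](T)))) → 1
  ρ[u/x](π[c,x,d]((S ⋈[d=c] π[c](γ[b; SUM(g)→c](T))))) → 1

E1 and E2 produce the same multiset:
c | u | d
2 | q | 2

yes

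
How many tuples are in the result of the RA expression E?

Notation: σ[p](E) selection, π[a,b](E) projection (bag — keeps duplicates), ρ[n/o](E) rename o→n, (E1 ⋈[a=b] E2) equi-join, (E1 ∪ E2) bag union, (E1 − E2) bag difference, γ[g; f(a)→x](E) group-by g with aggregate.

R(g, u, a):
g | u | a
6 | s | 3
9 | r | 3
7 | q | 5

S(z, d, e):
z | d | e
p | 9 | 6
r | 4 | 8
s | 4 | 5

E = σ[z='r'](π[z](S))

Stepwise |·|:
  S → 3
  π[z](S) → 3
  σ[z='r'](π[z](S)) → 1

|E| = 1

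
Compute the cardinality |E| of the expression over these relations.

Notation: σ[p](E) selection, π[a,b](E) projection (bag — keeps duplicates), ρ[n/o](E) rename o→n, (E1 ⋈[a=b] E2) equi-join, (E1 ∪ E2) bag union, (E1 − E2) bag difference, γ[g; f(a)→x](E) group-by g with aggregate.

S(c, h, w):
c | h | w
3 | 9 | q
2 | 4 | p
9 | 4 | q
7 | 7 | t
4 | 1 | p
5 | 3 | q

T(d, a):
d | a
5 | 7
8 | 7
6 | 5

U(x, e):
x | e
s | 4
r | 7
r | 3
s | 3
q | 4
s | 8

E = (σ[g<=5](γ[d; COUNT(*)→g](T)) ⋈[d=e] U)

Stepwise |·|:
  T → 3
  γ[d; COUNT(*)→g](T) → 3
  σ[g<=5](γ[d; COUNT(*)→g](T)) → 3
  U → 6
  (σ[g<=5](γ[d; COUNT(*)→g](T)) ⋈[d=e] U) → 1

|E| = 1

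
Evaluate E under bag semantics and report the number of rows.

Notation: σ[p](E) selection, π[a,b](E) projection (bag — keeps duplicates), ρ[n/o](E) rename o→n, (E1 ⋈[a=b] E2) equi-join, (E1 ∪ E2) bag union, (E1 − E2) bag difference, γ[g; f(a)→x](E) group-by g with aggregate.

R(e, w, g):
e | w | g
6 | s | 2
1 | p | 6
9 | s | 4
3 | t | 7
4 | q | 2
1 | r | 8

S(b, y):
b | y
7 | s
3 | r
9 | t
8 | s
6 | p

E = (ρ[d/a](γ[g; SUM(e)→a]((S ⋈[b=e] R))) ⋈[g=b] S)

Row counts bottom-up:
  S → 5
  R → 6
  (S ⋈[b=e] R) → 3
  γ[g; SUM(e)→a]((S ⋈[b=e] R)) → 3
  ρ[d/a](γ[g; SUM(e)→a]((S ⋈[b=e] R))) → 3
  S → 5
  (ρ[d/a](γ[g; SUM(e)→a]((S ⋈[b=e] R))) ⋈[g=b] S) → 1

|E| = 1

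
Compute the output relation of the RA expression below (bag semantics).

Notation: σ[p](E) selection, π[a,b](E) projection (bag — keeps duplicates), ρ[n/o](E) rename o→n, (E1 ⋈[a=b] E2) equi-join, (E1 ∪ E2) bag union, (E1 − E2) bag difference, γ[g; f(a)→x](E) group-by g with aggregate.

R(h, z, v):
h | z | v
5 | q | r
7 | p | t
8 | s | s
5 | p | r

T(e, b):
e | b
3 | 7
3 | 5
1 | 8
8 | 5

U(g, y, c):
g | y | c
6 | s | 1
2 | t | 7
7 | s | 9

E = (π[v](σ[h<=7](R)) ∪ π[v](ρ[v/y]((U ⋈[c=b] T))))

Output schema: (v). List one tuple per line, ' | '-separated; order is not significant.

Row counts bottom-up:
  R → 4
  σ[h<=7](R) → 3
  π[v](σ[h<=7](R)) → 3
  U → 3
  T → 4
  (U ⋈[c=b] T) → 1
  ρ[v/y]((U ⋈[c=b] T)) → 1
  π[v](ρ[v/y]((U ⋈[c=b] T))) → 1
  (π[v](σ[h<=7](R)) ∪ π[v](ρ[v/y]((U ⋈[c=b] T)))) → 4

== RESULT ==
v
r
r
t
t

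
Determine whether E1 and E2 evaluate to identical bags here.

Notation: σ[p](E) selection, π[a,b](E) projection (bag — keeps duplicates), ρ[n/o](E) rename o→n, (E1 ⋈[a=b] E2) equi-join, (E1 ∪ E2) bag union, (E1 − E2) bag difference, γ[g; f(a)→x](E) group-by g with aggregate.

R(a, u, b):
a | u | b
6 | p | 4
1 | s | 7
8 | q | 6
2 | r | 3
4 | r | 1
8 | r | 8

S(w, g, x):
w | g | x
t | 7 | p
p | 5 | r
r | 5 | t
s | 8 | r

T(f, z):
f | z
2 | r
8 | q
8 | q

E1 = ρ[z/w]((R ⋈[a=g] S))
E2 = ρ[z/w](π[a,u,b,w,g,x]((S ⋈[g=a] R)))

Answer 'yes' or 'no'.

E1 per-node cardinality:
  R → 6
  S → 4
  (R ⋈[a=g] S) → 2
  ρ[z/w]((R ⋈[a=g] S)) → 2
E2 per-node cardinality:
  S → 4
  R → 6
  (S ⋈[g=a] R) → 2
  π[a,u,b,w,g,x]((S ⋈[g=a] R)) → 2
  ρ[z/w](π[a,u,b,w,g,x]((S ⋈[g=a] R))) → 2

E1 and E2 produce the same multiset:
a | u | b | z | g | x
8 | q | 6 | s | 8 | r
8 | r | 8 | s | 8 | r

yes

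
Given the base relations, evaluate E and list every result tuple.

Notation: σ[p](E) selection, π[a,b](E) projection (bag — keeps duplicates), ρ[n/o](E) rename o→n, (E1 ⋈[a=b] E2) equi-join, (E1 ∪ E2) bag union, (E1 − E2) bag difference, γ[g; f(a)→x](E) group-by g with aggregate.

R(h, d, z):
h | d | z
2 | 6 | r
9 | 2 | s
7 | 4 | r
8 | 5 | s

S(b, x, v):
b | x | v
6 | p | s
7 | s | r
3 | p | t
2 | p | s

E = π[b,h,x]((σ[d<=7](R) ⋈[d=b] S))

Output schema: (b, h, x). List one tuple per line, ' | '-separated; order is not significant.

Subexpression sizes:
  R → 4
  σ[d<=7](R) → 4
  S → 4
  (σ[d<=7](R) ⋈[d=b] S) → 2
  π[b,h,x]((σ[d<=7](R) ⋈[d=b] S)) → 2

== RESULT ==
b | h | x
2 | 9 | p
6 | 2 | p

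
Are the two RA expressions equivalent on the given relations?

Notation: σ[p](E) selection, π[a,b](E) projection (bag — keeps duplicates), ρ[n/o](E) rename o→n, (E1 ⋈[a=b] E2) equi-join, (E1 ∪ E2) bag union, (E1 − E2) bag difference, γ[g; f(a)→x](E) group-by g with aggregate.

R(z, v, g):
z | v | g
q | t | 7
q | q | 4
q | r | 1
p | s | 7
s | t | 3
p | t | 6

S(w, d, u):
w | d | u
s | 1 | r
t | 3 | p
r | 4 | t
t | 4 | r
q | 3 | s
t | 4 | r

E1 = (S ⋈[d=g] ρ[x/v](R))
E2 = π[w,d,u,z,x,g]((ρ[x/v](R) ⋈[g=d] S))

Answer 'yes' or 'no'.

E1 row counts bottom-up:
  S → 6
  R → 6
  ρ[x/v](R) → 6
  (S ⋈[d=g] ρ[x/v](R)) → 6
E2 row counts bottom-up:
  R → 6
  ρ[x/v](R) → 6
  S → 6
  (ρ[x/v](R) ⋈[g=d] S) → 6
  π[w,d,u,z,x,g]((ρ[x/v](R) ⋈[g=d] S)) → 6

E1 and E2 produce the same multiset:
w | d | u | z | x | g
q | 3 | s | s | t | 3
r | 4 | t | q | q | 4
s | 1 | r | q | r | 1
t | 3 | p | s | t | 3
t | 4 | r | q | q | 4
t | 4 | r | q | q | 4

yes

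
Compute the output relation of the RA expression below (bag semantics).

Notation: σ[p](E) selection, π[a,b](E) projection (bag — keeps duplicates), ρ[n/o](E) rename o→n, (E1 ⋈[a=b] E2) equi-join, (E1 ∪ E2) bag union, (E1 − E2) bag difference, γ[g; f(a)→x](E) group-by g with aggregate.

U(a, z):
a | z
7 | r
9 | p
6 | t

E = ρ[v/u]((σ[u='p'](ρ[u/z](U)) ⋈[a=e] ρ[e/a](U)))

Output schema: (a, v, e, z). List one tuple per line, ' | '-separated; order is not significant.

Row counts bottom-up:
  U → 3
  ρ[u/z](U) → 3
  σ[u='p'](ρ[u/z](U)) → 1
  U → 3
  ρ[e/a](U) → 3
  (σ[u='p'](ρ[u/z](U)) ⋈[a=e] ρ[e/a](U)) → 1
  ρ[v/u]((σ[u='p'](ρ[u/z](U)) ⋈[a=e] ρ[e/a](U))) → 1

== RESULT ==
a | v | e | z
9 | p | 9 | p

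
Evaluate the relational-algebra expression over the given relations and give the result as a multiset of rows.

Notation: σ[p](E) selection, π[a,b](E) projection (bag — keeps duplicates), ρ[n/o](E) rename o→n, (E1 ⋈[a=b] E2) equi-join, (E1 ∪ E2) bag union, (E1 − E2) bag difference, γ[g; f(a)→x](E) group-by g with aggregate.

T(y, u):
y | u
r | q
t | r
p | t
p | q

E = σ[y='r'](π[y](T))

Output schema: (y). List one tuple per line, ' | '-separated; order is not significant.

Row counts bottom-up:
  T → 4
  π[y](T) → 4
  σ[y='r'](π[y](T)) → 1

== RESULT ==
y
r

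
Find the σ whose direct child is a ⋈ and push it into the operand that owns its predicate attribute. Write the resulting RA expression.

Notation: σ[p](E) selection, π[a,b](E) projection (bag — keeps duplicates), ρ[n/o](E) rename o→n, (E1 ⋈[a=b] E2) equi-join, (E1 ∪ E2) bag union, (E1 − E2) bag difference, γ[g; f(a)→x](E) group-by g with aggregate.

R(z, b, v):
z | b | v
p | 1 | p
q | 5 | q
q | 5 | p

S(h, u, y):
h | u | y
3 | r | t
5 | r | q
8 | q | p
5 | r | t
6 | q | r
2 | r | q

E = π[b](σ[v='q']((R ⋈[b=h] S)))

σ filters on v, owned by the left side.
E' = π[b]((σ[v='q'](R) ⋈[b=h] S))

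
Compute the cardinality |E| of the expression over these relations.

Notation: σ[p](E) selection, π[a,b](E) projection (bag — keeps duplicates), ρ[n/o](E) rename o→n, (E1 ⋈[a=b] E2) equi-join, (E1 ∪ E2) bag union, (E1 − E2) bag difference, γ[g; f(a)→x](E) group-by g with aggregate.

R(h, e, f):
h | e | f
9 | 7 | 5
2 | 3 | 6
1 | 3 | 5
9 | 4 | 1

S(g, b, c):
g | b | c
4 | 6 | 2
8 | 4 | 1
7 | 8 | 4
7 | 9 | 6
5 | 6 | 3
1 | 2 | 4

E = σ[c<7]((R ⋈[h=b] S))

Stepwise |·|:
  R → 4
  S → 6
  (R ⋈[h=b] S) → 3
  σ[c<7]((R ⋈[h=b] S)) → 3

|E| = 3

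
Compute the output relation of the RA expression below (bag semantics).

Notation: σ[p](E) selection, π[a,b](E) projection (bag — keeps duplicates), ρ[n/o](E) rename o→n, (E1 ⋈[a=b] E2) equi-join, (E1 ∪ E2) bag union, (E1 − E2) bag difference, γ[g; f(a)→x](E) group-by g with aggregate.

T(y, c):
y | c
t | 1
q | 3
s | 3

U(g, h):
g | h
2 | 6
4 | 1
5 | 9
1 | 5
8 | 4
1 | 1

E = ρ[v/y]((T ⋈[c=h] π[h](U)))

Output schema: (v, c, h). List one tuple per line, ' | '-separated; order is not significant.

Per-node cardinality:
  T → 3
  U → 6
  π[h](U) → 6
  (T ⋈[c=h] π[h](U)) → 2
  ρ[v/y]((T ⋈[c=h] π[h](U))) → 2

== RESULT ==
v | c | h
t | 1 | 1
t | 1 | 1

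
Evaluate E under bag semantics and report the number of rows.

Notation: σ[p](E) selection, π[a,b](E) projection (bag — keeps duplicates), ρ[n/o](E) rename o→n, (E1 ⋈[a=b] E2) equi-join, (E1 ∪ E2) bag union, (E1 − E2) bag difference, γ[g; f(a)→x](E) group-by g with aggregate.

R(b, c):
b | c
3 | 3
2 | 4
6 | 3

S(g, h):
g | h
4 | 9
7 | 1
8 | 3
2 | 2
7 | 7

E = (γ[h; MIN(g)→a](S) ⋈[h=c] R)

Stepwise |·|:
  S → 5
  γ[h; MIN(g)→a](S) → 5
  R → 3
  (γ[h; MIN(g)→a](S) ⋈[h=c] R) → 2

|E| = 2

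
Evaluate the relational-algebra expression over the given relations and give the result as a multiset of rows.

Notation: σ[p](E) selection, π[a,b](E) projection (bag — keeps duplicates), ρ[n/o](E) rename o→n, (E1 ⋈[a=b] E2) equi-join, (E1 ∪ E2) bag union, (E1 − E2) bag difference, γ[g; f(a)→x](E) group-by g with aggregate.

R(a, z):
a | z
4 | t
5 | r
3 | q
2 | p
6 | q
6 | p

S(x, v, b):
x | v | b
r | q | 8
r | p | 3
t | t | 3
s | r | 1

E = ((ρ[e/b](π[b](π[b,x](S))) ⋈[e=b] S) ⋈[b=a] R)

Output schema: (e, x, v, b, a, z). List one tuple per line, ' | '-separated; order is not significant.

Per-node cardinality:
  S → 4
  π[b,x](S) → 4
  π[b](π[b,x](S)) → 4
  ρ[e/b](π[b](π[b,x](S))) → 4
  S → 4
  (ρ[e/b](π[b](π[b,x](S))) ⋈[e=b] S) → 6
  R → 6
  ((ρ[e/b](π[b](π[b,x](S))) ⋈[e=b] S) ⋈[b=a] R) → 4

== RESULT ==
e | x | v | b | a | z
3 | r | p | 3 | 3 | q
3 | r | p | 3 | 3 | q
3 | t | t | 3 | 3 | q
3 | t | t | 3 | 3 | q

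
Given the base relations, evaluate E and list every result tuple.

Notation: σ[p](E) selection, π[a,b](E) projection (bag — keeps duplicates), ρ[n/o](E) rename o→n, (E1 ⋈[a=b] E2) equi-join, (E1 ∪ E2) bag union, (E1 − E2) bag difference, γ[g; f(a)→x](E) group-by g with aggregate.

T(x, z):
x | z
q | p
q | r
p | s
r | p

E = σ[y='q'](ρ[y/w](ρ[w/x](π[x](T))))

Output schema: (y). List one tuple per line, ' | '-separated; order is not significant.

Row counts bottom-up:
  T → 4
  π[x](T) → 4
  ρ[w/x](π[x](T)) → 4
  ρ[y/w](ρ[w/x](π[x](T))) → 4
  σ[y='q'](ρ[y/w](ρ[w/x](π[x](T)))) → 2

== RESULT ==
y
q
q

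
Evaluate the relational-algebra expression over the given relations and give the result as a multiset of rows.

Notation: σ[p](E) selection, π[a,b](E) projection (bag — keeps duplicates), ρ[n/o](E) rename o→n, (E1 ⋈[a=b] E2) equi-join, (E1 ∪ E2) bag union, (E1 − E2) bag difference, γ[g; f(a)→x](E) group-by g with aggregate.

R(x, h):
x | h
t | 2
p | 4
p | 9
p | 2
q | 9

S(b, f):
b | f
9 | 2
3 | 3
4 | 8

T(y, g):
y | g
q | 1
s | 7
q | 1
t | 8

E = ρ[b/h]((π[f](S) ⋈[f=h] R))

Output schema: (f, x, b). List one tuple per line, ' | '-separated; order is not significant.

Subexpression sizes:
  S → 3
  π[f](S) → 3
  R → 5
  (π[f](S) ⋈[f=h] R) → 2
  ρ[b/h]((π[f](S) ⋈[f=h] R)) → 2

== RESULT ==
f | x | b
2 | p | 2
2 | t | 2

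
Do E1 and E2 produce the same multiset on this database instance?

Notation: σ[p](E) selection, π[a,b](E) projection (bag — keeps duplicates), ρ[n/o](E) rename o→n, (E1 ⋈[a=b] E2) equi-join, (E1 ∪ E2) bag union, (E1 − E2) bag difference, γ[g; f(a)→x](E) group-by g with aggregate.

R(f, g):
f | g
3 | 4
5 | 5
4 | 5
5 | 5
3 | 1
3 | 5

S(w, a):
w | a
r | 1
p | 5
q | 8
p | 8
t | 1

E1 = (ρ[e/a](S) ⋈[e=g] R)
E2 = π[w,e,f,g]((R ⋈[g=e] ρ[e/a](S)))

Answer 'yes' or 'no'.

E1 row counts bottom-up:
  S → 5
  ρ[e/a](S) → 5
  R → 6
  (ρ[e/a](S) ⋈[e=g] R) → 6
E2 row counts bottom-up:
  R → 6
  S → 5
  ρ[e/a](S) → 5
  (R ⋈[g=e] ρ[e/a](S)) → 6
  π[w,e,f,g]((R ⋈[g=e] ρ[e/a](S))) → 6

E1 and E2 produce the same multiset:
w | e | f | g
p | 5 | 3 | 5
p | 5 | 4 | 5
p | 5 | 5 | 5
p | 5 | 5 | 5
r | 1 | 3 | 1
t | 1 | 3 | 1

yes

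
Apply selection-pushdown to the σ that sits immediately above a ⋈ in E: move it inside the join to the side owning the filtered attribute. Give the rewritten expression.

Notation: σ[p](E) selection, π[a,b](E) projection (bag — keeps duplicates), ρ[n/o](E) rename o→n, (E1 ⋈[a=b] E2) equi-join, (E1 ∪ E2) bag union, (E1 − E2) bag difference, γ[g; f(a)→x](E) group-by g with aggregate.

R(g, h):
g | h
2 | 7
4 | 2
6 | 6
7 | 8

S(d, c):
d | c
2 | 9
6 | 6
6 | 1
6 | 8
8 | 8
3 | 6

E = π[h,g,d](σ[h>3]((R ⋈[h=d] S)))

σ filters on h, owned by the left side.
E' = π[h,g,d]((σ[h>3](R) ⋈[h=d] S))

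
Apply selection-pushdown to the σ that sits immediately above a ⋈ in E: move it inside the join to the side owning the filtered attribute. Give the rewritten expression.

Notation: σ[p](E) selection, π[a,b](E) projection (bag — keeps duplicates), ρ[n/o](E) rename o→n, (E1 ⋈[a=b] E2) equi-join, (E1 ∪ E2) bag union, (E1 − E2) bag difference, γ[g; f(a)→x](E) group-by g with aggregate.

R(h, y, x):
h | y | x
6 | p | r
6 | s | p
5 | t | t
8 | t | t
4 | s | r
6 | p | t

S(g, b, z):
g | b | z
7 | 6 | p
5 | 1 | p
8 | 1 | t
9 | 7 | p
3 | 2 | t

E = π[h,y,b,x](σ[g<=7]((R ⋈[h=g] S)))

σ filters on g, owned by the right side.
E' = π[h,y,b,x]((R ⋈[h=g] σ[g<=7](S)))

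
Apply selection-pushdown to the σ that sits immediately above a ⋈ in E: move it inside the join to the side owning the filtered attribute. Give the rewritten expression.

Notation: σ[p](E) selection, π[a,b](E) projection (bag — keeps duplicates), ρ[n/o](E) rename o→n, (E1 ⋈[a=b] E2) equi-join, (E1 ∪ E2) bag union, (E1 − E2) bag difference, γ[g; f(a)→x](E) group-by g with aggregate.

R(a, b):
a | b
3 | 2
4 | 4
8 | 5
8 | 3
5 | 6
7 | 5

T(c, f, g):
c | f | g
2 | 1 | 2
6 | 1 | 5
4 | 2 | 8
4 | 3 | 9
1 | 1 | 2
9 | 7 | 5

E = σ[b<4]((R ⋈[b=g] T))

σ filters on b, owned by the left side.
E' = (σ[b<4](R) ⋈[b=g] T)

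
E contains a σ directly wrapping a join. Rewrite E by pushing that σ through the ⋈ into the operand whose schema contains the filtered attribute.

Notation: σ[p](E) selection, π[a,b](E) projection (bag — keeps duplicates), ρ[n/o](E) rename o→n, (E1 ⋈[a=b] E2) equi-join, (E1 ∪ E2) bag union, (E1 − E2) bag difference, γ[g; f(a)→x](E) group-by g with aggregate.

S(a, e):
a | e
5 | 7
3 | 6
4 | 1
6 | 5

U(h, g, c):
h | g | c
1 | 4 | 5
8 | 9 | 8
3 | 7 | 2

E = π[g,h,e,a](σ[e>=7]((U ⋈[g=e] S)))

σ filters on e, owned by the right side.
E' = π[g,h,e,a]((U ⋈[g=e] σ[e>=7](S)))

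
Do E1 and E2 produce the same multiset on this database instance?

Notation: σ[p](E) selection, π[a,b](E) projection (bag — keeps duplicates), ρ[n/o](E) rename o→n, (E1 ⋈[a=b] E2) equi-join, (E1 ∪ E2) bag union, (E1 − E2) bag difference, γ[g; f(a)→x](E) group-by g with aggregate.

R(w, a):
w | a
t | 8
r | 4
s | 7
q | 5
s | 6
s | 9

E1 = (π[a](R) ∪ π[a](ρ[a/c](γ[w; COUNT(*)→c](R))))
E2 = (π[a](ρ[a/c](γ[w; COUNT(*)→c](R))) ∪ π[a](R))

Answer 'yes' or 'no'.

E1 subexpression sizes:
  R → 6
  π[a](R) → 6
  R → 6
  γ[w; COUNT(*)→c](R) → 4
  ρ[a/c](γ[w; COUNT(*)→c](R)) → 4
  π[a](ρ[a/c](γ[w; COUNT(*)→c](R))) → 4
  (π[a](R) ∪ π[a](ρ[a/c](γ[w; COUNT(*)→c](R)))) → 10
E2 subexpression sizes:
  R → 6
  γ[w; COUNT(*)→c](R) → 4
  ρ[a/c](γ[w; COUNT(*)→c](R)) → 4
  π[a](ρ[a/c](γ[w; COUNT(*)→c](R))) → 4
  R → 6
  π[a](R) → 6
  (π[a](ρ[a/c](γ[w; COUNT(*)→c](R))) ∪ π[a](R)) → 10

E1 and E2 produce the same multiset:
a
1
1
1
3
4
5
6
7
8
9

yes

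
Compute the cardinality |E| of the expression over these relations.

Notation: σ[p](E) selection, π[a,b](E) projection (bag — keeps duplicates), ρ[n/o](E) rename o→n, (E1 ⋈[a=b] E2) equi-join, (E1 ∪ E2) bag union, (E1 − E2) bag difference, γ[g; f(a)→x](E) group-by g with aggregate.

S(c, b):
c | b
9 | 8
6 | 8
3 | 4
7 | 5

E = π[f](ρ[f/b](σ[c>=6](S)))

Row counts bottom-up:
  S → 4
  σ[c>=6](S) → 3
  ρ[f/b](σ[c>=6](S)) → 3
  π[f](ρ[f/b](σ[c>=6](S))) → 3

|E| = 3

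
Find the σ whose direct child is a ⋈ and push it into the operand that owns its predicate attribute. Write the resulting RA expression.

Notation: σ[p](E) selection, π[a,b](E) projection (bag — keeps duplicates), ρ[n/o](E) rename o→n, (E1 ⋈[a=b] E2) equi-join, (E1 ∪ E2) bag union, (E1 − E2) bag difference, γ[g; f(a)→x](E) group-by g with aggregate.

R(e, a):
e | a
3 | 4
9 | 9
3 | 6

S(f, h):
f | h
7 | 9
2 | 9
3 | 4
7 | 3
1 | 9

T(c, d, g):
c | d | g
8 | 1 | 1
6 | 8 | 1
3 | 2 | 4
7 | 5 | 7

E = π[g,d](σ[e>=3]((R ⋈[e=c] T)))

σ filters on e, owned by the left side.
E' = π[g,d]((σ[e>=3](R) ⋈[e=c] T))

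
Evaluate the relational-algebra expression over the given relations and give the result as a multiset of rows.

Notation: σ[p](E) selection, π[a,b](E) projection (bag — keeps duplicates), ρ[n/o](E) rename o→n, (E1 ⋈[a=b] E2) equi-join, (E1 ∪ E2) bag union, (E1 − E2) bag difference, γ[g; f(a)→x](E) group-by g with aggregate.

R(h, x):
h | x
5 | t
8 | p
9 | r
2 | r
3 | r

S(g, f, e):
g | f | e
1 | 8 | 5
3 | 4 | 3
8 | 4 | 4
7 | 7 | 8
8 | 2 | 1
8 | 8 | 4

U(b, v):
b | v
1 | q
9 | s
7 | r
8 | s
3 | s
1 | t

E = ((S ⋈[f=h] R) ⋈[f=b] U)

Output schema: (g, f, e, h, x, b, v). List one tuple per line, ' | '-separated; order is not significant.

Stepwise |·|:
  S → 6
  R → 5
  (S ⋈[f=h] R) → 3
  U → 6
  ((S ⋈[f=h] R) ⋈[f=b] U) → 2

== RESULT ==
g | f | e | h | x | b | v
1 | 8 | 5 | 8 | p | 8 | s
8 | 8 | 4 | 8 | p | 8 | s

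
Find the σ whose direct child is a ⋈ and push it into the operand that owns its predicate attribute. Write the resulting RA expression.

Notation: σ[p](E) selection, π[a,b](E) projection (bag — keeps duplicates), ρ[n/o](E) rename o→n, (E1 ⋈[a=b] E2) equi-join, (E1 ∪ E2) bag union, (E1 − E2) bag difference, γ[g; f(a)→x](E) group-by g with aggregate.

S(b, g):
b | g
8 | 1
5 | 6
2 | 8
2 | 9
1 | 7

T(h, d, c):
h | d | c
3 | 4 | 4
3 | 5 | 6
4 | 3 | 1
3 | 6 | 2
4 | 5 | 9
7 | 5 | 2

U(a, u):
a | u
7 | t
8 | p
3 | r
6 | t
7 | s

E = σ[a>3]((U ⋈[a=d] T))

σ filters on a, owned by the left side.
E' = (σ[a>3](U) ⋈[a=d] T)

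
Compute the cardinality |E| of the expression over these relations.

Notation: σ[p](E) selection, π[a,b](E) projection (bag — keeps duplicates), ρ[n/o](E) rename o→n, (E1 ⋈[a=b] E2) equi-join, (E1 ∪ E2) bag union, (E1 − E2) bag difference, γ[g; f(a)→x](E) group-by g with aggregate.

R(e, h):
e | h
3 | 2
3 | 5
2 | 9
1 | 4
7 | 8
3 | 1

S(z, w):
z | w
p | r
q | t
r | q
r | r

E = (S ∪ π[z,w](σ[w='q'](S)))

Stepwise |·|:
  S → 4
  S → 4
  σ[w='q'](S) → 1
  π[z,w](σ[w='q'](S)) → 1
  (S ∪ π[z,w](σ[w='q'](S))) → 5

|E| = 5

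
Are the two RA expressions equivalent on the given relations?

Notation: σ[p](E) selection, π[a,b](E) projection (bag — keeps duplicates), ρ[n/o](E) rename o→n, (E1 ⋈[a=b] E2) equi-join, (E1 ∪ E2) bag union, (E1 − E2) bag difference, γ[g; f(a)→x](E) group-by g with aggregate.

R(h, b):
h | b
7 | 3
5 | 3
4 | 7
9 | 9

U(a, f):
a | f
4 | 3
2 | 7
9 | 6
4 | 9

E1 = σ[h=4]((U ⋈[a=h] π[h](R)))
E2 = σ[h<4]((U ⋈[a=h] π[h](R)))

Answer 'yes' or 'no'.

E1 stepwise |·|:
  U → 4
  R → 4
  π[h](R) → 4
  (U ⋈[a=h] π[h](R)) → 3
  σ[h=4]((U ⋈[a=h] π[h](R))) → 2
E2 stepwise |·|:
  U → 4
  R → 4
  π[h](R) → 4
  (U ⋈[a=h] π[h](R)) → 3
  σ[h<4]((U ⋈[a=h] π[h](R))) → 0

E1 result:
a | f | h
4 | 3 | 4
4 | 9 | 4
E2 result:
a | f | h
(0 rows)
Witness: (4, 9, 4) appears 1× in E1 but 0× in E2.

no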